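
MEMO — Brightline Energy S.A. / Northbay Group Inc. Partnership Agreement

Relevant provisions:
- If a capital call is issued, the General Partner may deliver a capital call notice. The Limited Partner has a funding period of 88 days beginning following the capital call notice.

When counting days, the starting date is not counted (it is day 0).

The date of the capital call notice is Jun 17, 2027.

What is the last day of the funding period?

Sep 13, 2027

The last day of the funding period: 88 calendar days after Jun 17, 2027 is Sep 13, 2027.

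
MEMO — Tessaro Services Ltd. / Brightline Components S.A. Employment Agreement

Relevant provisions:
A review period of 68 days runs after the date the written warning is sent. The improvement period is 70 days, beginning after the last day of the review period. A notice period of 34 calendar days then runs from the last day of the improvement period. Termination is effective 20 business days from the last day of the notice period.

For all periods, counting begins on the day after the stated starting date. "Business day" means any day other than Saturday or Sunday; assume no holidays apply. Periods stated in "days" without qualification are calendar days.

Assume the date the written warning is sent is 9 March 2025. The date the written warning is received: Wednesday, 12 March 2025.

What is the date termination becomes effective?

Adding 68 calendar days to 9 March 2025 gives 16 May 2025, which is the last day of the review period.
The last day of the improvement period: 70 calendar days after 16 May 2025 is 25 July 2025.
Adding 34 calendar days to 25 July 2025 gives 28 August 2025, which is the last day of the notice period.
From Thursday, 28 August 2025, 20 business days (Aug 29, Sep 1, Sep 2, Sep 3, …, Sep 23, Sep 24, Sep 25, skipping weekends) brings us to Thursday, 25 September 2025, which is the date termination becomes effective.

25 September 2025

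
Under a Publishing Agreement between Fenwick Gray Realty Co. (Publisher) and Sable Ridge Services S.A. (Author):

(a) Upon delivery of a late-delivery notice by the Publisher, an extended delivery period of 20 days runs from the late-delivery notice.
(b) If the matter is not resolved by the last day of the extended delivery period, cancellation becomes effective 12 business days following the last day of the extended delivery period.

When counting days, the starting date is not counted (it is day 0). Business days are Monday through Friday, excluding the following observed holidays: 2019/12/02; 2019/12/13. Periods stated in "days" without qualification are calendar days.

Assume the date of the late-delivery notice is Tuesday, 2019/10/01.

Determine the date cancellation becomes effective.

The last day of the extended delivery period: 2019/10/01 + 20 days = 2019/10/21.
The date cancellation becomes effective: 12 business days after Monday, 2019/10/21, skipping weekends — Oct 22, Oct 23, Oct 24, Oct 25, …, Nov 4, Nov 5, Nov 6 — lands on Wednesday, 2019/11/06.

2019/11/06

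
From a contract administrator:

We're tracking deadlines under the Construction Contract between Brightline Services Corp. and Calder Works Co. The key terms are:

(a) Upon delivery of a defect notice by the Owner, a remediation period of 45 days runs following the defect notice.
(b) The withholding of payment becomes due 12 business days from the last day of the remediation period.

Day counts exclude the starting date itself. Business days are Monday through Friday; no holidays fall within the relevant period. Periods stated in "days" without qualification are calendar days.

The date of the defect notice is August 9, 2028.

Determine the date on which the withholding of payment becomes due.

October 10, 2028

The last day of the remediation period: August 9, 2028 + 45 days = September 23, 2028.
The date on which the withholding of payment becomes due: 12 business days after Saturday, September 23, 2028, skipping weekends — Sep 25, Sep 26, Sep 27, Sep 28, …, Oct 6, Oct 9, Oct 10 — lands on Tuesday, October 10, 2028.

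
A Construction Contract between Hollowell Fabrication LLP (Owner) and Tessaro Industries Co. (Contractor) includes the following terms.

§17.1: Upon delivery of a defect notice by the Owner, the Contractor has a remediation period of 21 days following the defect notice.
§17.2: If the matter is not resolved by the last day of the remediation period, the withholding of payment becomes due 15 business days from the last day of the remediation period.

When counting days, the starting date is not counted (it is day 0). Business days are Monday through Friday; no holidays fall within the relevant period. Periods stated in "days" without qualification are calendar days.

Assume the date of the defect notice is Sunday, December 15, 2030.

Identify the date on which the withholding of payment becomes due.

January 24, 2031

Adding 21 calendar days to December 15, 2030 gives January 5, 2031, which is the last day of the remediation period.
The date on which the withholding of payment becomes due: 15 business days after Sunday, January 5, 2031, skipping weekends — Jan 6, Jan 7, Jan 8, Jan 9, …, Jan 22, Jan 23, Jan 24 — lands on Friday, January 24, 2031.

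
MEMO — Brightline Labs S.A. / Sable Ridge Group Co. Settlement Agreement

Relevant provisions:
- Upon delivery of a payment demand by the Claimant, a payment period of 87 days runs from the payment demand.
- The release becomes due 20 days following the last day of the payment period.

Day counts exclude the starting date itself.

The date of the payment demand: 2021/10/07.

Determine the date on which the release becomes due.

2022/01/22

The last day of the payment period: 87 calendar days after 2021/10/07 is 2022/01/02.
The date on which the release becomes due: 20 calendar days after 2022/01/02 is 2022/01/22.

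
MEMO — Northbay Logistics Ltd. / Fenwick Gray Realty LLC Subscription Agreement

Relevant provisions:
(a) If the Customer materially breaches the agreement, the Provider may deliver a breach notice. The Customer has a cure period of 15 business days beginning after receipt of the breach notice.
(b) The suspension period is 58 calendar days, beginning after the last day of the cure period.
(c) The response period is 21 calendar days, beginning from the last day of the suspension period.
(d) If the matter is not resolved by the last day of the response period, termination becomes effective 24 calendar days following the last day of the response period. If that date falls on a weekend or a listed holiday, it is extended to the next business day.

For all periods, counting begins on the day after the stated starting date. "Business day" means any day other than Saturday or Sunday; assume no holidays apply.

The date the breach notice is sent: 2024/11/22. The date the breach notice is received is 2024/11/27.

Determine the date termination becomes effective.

From Wednesday, 2024/11/27, 15 business days (Nov 28, Nov 29, Dec 2, Dec 3, …, Dec 16, Dec 17, Dec 18, skipping weekends) brings us to Wednesday, 2024/12/18, which is the last day of the cure period.
The last day of the suspension period: 2024/12/18 + 58 days = 2025/02/14.
The last day of the response period: 21 calendar days after 2025/02/14 is 2025/03/07.
Adding 24 calendar days to 2025/03/07 gives 2025/03/31, which is the date termination becomes effective. 2025/03/31 is a Monday, so no roll-forward applies.

2025/03/31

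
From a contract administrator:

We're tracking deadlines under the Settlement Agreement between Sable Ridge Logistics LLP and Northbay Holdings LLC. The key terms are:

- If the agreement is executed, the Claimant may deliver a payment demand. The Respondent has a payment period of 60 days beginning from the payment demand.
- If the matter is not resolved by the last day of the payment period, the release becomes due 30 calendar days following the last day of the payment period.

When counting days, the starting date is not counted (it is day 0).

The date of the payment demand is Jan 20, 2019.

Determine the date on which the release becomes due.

Adding 60 calendar days to Jan 20, 2019 gives Mar 21, 2019, which is the last day of the payment period.
The date on which the release becomes due: Mar 21, 2019 + 30 days = Apr 20, 2019.

Apr 20, 2019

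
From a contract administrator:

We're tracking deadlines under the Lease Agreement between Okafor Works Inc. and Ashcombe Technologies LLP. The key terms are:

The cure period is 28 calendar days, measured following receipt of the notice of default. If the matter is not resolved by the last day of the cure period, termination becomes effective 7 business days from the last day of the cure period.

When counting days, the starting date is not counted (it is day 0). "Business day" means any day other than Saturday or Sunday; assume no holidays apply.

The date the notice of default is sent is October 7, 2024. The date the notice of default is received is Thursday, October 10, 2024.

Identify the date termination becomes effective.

November 18, 2024

The last day of the cure period: October 10, 2024 + 28 days = November 7, 2024.
The date termination becomes effective: 7 business days after Thursday, November 7, 2024, skipping weekends — Nov 8, Nov 11, Nov 12, Nov 13, Nov 14, Nov 15, Nov 18 — lands on Monday, November 18, 2024.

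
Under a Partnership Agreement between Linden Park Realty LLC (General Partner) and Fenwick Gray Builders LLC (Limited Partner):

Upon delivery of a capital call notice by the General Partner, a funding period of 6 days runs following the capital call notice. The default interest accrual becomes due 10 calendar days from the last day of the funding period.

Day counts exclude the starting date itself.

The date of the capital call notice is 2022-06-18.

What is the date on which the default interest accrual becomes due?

The last day of the funding period: 6 calendar days after 2022-06-18 is 2022-06-24.
The date on which the default interest accrual becomes due: 2022-06-24 + 10 days = 2022-07-04.

2022-07-04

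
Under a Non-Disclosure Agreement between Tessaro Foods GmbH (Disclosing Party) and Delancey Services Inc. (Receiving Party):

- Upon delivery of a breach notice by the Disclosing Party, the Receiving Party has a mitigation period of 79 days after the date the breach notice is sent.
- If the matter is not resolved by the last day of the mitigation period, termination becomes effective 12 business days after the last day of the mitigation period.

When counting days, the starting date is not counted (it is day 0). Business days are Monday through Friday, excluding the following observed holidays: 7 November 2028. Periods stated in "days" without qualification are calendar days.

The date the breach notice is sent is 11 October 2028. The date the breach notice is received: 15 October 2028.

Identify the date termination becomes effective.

The last day of the mitigation period: 79 calendar days after 11 October 2028 is 29 December 2028.
The date termination becomes effective: 12 business days after Friday, 29 December 2028, skipping weekends — Jan 1, Jan 2, Jan 3, Jan 4, …, Jan 12, Jan 15, Jan 16 — lands on Tuesday, 16 January 2029.

16 January 2029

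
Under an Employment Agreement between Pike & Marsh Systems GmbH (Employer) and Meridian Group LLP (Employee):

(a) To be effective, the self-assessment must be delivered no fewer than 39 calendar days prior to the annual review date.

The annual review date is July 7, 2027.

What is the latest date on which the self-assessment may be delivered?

May 29, 2027

Counting back 39 calendar days from July 7, 2027 gives May 29, 2027.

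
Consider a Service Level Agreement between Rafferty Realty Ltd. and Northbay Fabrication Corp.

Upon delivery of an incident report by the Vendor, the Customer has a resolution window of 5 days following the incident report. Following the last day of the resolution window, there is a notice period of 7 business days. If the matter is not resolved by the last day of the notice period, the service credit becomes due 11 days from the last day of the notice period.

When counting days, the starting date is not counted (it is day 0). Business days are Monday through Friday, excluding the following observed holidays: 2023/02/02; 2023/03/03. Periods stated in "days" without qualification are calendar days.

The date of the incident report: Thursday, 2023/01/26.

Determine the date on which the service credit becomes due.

2023/02/21

The last day of the resolution window: 5 calendar days after 2023/01/26 is 2023/01/31.
The last day of the notice period: 7 business days after Tuesday, 2023/01/31, skipping weekends and the listed holiday on Feb 2 — Feb 1, Feb 3, Feb 6, Feb 7, Feb 8, Feb 9, Feb 10 — lands on Friday, 2023/02/10.
The date on which the service credit becomes due: 2023/02/10 + 11 days = 2023/02/21.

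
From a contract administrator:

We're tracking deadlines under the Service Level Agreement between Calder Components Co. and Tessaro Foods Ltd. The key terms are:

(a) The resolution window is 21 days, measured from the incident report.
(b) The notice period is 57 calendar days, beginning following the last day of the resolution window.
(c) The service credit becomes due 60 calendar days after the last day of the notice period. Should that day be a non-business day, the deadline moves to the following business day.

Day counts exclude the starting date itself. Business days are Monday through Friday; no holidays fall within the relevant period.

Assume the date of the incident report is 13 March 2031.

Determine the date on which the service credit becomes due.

29 July 2031

The last day of the resolution window: 21 calendar days after 13 March 2031 is 3 April 2031.
Adding 57 calendar days to 3 April 2031 gives 30 May 2031, which is the last day of the notice period.
Adding 60 calendar days to 30 May 2031 gives 29 July 2031, which is the date on which the service credit becomes due. 29 July 2031 is a Tuesday, so no roll-forward applies.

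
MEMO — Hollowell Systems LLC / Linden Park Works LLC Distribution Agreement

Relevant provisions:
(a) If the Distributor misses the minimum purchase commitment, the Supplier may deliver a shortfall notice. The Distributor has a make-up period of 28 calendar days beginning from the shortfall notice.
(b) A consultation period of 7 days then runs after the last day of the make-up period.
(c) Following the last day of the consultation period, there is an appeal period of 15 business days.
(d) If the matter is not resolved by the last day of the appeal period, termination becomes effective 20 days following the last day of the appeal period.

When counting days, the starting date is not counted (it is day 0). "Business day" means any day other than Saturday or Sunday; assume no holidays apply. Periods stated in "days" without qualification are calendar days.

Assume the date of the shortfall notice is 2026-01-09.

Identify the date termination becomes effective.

2026-03-26

Adding 28 calendar days to 2026-01-09 gives 2026-02-06, which is the last day of the make-up period.
Adding 7 calendar days to 2026-02-06 gives 2026-02-13, which is the last day of the consultation period.
From Friday, 2026-02-13, 15 business days (Feb 16, Feb 17, Feb 18, Feb 19, …, Mar 4, Mar 5, Mar 6, skipping weekends) brings us to Friday, 2026-03-06, which is the last day of the appeal period.
The date termination becomes effective: 20 calendar days after 2026-03-06 is 2026-03-26.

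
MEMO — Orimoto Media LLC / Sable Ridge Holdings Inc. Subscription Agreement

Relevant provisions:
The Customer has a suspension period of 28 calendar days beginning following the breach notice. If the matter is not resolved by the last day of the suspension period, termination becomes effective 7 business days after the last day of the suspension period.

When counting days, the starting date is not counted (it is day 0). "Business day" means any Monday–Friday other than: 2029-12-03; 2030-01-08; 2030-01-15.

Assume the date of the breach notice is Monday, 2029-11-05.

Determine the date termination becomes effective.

The last day of the suspension period: 2029-11-05 + 28 days = 2029-12-03.
From Monday, 2029-12-03, 7 business days (Dec 4, Dec 5, Dec 6, Dec 7, Dec 10, Dec 11, Dec 12, skipping weekends) brings us to Wednesday, 2029-12-12, which is the date termination becomes effective.

2029-12-12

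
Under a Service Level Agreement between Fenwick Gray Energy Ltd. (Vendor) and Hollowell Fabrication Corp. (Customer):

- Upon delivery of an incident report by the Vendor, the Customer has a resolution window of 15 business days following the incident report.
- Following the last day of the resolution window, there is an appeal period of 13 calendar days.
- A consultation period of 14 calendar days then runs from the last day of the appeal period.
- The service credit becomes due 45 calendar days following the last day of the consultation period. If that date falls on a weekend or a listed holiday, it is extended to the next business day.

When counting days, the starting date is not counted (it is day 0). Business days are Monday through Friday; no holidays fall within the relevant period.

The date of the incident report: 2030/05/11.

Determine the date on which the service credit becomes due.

The last day of the resolution window: counting 15 business days from Saturday, 2030/05/11 (May 13, May 14, May 15, May 16, …, May 29, May 30, May 31, skipping weekends) reaches Friday, 2030/05/31.
Adding 13 calendar days to 2030/05/31 gives 2030/06/13, which is the last day of the appeal period.
The last day of the consultation period: 2030/06/13 + 14 days = 2030/06/27.
The date on which the service credit becomes due: 45 calendar days after 2030/06/27 is 2030/08/11. That falls on a Sunday, so it rolls to the next business day, Monday, 2030/08/12.

2030/08/12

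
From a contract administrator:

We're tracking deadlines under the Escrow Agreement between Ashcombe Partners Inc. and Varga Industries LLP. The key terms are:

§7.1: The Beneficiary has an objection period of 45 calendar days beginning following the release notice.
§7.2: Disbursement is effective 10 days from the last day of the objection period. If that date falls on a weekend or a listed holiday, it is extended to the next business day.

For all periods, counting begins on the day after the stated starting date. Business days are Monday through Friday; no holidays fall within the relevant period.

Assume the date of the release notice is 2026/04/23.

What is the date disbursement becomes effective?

The last day of the objection period: 2026/04/23 + 45 days = 2026/06/07.
The date disbursement becomes effective: 10 calendar days after 2026/06/07 is 2026/06/17. 2026/06/17 is a Wednesday, so no roll-forward applies.

2026/06/17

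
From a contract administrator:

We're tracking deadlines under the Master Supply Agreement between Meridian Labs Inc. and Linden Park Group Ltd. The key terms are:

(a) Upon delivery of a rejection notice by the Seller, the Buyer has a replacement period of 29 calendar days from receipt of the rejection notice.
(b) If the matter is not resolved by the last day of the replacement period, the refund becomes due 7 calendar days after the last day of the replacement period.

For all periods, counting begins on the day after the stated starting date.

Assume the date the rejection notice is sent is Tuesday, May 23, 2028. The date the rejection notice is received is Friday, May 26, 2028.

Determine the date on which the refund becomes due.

July 1, 2028

Adding 29 calendar days to May 26, 2028 gives June 24, 2028, which is the last day of the replacement period.
The date on which the refund becomes due: 7 calendar days after June 24, 2028 is July 1, 2028.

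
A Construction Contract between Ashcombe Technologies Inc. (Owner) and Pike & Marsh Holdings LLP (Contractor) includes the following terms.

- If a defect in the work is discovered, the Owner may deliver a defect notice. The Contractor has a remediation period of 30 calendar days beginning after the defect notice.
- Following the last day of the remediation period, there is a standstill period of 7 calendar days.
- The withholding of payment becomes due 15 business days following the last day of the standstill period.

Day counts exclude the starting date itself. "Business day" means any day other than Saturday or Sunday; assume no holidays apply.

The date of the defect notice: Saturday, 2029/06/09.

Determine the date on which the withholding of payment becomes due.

2029/08/06

The last day of the remediation period: 2029/06/09 + 30 days = 2029/07/09.
The last day of the standstill period: 2029/07/09 + 7 days = 2029/07/16.
The date on which the withholding of payment becomes due: counting 15 business days from Monday, 2029/07/16 (Jul 17, Jul 18, Jul 19, Jul 20, …, Aug 2, Aug 3, Aug 6, skipping weekends) reaches Monday, 2029/08/06.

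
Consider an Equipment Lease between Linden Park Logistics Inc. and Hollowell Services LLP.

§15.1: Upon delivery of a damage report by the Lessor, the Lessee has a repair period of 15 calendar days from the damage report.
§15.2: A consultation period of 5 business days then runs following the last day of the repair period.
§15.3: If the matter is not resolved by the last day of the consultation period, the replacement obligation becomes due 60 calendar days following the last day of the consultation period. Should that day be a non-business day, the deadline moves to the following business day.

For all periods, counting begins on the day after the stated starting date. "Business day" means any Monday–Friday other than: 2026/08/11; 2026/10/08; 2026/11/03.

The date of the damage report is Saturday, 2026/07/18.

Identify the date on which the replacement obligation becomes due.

2026/10/06

The last day of the repair period: 15 calendar days after 2026/07/18 is 2026/08/02.
The last day of the consultation period: 5 business days after Sunday, 2026/08/02, skipping weekends — Aug 3, Aug 4, Aug 5, Aug 6, Aug 7 — lands on Friday, 2026/08/07.
Adding 60 calendar days to 2026/08/07 gives 2026/10/06, which is the date on which the replacement obligation becomes due. 2026/10/06 is a Tuesday and is not a listed holiday, so no roll-forward applies.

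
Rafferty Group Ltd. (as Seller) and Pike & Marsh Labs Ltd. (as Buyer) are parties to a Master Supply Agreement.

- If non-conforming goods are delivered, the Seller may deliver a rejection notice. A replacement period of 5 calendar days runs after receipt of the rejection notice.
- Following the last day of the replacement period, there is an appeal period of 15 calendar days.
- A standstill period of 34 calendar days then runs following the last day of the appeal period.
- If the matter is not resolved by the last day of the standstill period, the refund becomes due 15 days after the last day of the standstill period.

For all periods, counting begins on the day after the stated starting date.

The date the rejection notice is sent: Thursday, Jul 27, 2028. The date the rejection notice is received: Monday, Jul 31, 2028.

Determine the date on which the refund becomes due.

Adding 5 calendar days to Jul 31, 2028 gives Aug 5, 2028, which is the last day of the replacement period.
The last day of the appeal period: Aug 5, 2028 + 15 days = Aug 20, 2028.
The last day of the standstill period: Aug 20, 2028 + 34 days = Sep 23, 2028.
Adding 15 calendar days to Sep 23, 2028 gives Oct 8, 2028, which is the date on which the refund becomes due.

Oct 8, 2028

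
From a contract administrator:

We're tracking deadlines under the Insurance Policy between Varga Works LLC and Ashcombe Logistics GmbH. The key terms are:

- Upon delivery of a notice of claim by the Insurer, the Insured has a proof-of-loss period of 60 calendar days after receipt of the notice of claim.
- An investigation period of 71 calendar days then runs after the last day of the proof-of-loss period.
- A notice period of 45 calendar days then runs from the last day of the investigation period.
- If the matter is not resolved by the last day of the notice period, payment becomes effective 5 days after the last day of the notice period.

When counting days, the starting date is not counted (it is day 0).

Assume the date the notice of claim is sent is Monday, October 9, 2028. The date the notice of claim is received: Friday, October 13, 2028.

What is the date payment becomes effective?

The last day of the proof-of-loss period: October 13, 2028 + 60 days = December 12, 2028.
The last day of the investigation period: 71 calendar days after December 12, 2028 is February 21, 2029.
The last day of the notice period: February 21, 2029 + 45 days = April 7, 2029.
The date payment becomes effective: 5 calendar days after April 7, 2029 is April 12, 2029.

April 12, 2029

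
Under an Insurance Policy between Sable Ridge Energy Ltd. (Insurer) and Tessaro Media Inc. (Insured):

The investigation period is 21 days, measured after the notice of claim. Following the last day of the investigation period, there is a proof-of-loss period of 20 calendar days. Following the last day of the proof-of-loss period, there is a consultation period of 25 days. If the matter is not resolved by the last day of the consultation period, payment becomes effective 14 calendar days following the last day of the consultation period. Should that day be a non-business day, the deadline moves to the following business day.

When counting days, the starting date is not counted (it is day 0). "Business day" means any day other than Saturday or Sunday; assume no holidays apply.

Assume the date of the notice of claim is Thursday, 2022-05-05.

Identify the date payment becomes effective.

The last day of the investigation period: 2022-05-05 + 21 days = 2022-05-26.
The last day of the proof-of-loss period: 2022-05-26 + 20 days = 2022-06-15.
The last day of the consultation period: 2022-06-15 + 25 days = 2022-07-10.
The date payment becomes effective: 14 calendar days after 2022-07-10 is 2022-07-24. That falls on a Sunday, so it rolls to the next business day, Monday, 2022-07-25.

2022-07-25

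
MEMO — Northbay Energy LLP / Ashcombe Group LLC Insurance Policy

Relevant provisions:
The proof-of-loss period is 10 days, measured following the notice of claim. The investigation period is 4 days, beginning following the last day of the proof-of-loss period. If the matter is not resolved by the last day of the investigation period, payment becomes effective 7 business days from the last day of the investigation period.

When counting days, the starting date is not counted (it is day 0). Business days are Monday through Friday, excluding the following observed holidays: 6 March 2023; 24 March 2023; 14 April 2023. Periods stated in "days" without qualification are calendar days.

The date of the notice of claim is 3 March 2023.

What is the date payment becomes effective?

29 March 2023

The last day of the proof-of-loss period: 3 March 2023 + 10 days = 13 March 2023.
Adding 4 calendar days to 13 March 2023 gives 17 March 2023, which is the last day of the investigation period.
The date payment becomes effective: counting 7 business days from Friday, 17 March 2023 (Mar 20, Mar 21, Mar 22, Mar 23, Mar 27, Mar 28, Mar 29, skipping weekends and the listed holiday on Mar 24) reaches Wednesday, 29 March 2023.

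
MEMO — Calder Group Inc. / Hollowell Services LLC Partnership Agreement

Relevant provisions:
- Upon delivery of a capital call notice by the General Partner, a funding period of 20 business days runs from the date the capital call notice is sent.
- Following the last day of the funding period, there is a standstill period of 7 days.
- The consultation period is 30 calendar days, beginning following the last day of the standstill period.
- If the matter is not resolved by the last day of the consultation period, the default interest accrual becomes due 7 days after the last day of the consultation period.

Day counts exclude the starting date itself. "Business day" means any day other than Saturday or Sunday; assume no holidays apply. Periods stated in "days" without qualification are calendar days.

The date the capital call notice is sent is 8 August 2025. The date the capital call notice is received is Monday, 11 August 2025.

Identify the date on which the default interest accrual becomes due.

19 October 2025

The last day of the funding period: 20 business days after Friday, 8 August 2025, skipping weekends — Aug 11, Aug 12, Aug 13, Aug 14, …, Sep 3, Sep 4, Sep 5 — lands on Friday, 5 September 2025.
Adding 7 calendar days to 5 September 2025 gives 12 September 2025, which is the last day of the standstill period.
Adding 30 calendar days to 12 September 2025 gives 12 October 2025, which is the last day of the consultation period.
The date on which the default interest accrual becomes due: 7 calendar days after 12 October 2025 is 19 October 2025.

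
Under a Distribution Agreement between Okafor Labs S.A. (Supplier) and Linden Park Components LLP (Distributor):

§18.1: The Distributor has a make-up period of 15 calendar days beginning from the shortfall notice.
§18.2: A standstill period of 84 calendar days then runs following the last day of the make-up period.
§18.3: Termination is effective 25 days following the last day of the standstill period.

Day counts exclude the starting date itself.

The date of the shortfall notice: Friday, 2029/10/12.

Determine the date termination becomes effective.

Adding 15 calendar days to 2029/10/12 gives 2029/10/27, which is the last day of the make-up period.
Adding 84 calendar days to 2029/10/27 gives 2030/01/19, which is the last day of the standstill period.
Adding 25 calendar days to 2030/01/19 gives 2030/02/13, which is the date termination becomes effective.

2030/02/13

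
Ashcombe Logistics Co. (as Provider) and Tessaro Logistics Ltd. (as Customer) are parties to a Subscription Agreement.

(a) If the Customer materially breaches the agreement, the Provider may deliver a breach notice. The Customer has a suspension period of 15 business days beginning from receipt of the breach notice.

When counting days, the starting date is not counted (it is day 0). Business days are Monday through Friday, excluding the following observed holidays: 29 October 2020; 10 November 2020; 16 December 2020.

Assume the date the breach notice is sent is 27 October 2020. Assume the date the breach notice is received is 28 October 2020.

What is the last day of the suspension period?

The last day of the suspension period: 15 business days after Wednesday, 28 October 2020, skipping weekends and the listed holidays on Oct 29, Nov 10 — Oct 30, Nov 2, Nov 3, Nov 4, …, Nov 18, Nov 19, Nov 20 — lands on Friday, 20 November 2020.

20 November 2020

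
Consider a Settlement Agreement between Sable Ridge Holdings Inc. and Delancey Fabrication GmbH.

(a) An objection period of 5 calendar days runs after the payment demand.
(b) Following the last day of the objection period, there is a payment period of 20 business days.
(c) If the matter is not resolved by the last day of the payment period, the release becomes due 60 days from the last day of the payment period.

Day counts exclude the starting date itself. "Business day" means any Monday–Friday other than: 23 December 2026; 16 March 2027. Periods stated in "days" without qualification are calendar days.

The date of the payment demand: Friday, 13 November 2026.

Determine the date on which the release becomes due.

14 February 2027

The last day of the objection period: 5 calendar days after 13 November 2026 is 18 November 2026.
From Wednesday, 18 November 2026, 20 business days (Nov 19, Nov 20, Nov 23, Nov 24, …, Dec 14, Dec 15, Dec 16, skipping weekends) brings us to Wednesday, 16 December 2026, which is the last day of the payment period.
The date on which the release becomes due: 60 calendar days after 16 December 2026 is 14 February 2027.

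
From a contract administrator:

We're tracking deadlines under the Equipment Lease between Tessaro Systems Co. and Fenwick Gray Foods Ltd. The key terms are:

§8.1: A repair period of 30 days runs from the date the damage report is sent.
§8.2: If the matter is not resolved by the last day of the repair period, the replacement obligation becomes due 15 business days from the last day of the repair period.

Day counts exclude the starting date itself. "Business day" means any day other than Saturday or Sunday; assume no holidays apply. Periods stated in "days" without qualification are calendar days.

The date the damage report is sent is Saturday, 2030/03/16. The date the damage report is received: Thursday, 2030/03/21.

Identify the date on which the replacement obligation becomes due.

Adding 30 calendar days to 2030/03/16 gives 2030/04/15, which is the last day of the repair period.
From Monday, 2030/04/15, 15 business days (Apr 16, Apr 17, Apr 18, Apr 19, …, May 2, May 3, May 6, skipping weekends) brings us to Monday, 2030/05/06, which is the date on which the replacement obligation becomes due.

2030/05/06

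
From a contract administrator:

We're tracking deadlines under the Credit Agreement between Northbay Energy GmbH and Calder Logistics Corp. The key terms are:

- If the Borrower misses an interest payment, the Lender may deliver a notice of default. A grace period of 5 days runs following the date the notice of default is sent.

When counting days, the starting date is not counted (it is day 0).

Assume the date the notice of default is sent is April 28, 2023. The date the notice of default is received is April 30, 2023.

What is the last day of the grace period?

The last day of the grace period: April 28, 2023 + 5 days = May 3, 2023.

May 3, 2023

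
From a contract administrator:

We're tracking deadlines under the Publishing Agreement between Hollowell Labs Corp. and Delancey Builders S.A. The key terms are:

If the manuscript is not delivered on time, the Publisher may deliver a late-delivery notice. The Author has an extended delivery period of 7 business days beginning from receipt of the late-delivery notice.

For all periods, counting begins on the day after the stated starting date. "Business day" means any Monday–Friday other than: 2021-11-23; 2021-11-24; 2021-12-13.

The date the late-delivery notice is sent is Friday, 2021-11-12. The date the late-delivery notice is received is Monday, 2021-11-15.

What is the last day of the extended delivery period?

The last day of the extended delivery period: counting 7 business days from Monday, 2021-11-15 (Nov 16, Nov 17, Nov 18, Nov 19, Nov 22, Nov 25, Nov 26, skipping weekends and the listed holidays on Nov 23, Nov 24) reaches Friday, 2021-11-26.

2021-11-26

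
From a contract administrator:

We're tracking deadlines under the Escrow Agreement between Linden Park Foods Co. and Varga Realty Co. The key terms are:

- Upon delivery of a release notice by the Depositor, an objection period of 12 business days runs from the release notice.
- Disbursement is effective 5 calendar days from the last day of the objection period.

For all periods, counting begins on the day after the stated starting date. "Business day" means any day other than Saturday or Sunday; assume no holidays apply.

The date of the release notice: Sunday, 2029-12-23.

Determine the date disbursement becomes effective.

2030-01-13

The last day of the objection period: counting 12 business days from Sunday, 2029-12-23 (Dec 24, Dec 25, Dec 26, Dec 27, …, Jan 4, Jan 7, Jan 8, skipping weekends) reaches Tuesday, 2030-01-08.
The date disbursement becomes effective: 2030-01-08 + 5 days = 2030-01-13.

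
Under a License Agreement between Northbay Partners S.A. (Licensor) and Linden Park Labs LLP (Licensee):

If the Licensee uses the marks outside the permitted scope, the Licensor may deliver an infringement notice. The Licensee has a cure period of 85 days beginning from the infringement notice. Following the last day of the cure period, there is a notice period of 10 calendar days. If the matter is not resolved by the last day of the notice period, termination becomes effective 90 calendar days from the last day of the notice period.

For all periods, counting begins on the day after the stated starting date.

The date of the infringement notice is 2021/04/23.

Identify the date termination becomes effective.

The last day of the cure period: 85 calendar days after 2021/04/23 is 2021/07/17.
The last day of the notice period: 2021/07/17 + 10 days = 2021/07/27.
The date termination becomes effective: 90 calendar days after 2021/07/27 is 2021/10/25.

2021/10/25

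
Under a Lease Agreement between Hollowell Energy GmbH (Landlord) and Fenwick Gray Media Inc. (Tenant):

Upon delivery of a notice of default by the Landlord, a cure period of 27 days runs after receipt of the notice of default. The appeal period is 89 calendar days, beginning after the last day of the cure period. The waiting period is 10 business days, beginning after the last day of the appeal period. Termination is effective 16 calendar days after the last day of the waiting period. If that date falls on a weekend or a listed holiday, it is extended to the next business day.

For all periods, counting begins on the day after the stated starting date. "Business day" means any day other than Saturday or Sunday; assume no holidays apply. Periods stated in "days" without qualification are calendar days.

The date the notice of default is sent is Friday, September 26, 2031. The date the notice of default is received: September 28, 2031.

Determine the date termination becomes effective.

February 23, 2032

The last day of the cure period: September 28, 2031 + 27 days = October 25, 2031.
Adding 89 calendar days to October 25, 2031 gives January 22, 2032, which is the last day of the appeal period.
The last day of the waiting period: counting 10 business days from Thursday, January 22, 2032 (Jan 23, Jan 26, Jan 27, Jan 28, Jan 29, Jan 30, Feb 2, Feb 3, Feb 4, Feb 5, skipping weekends) reaches Thursday, February 5, 2032.
The date termination becomes effective: 16 calendar days after February 5, 2032 is February 21, 2032. That falls on a Saturday, so it rolls to the next business day, Monday, February 23, 2032.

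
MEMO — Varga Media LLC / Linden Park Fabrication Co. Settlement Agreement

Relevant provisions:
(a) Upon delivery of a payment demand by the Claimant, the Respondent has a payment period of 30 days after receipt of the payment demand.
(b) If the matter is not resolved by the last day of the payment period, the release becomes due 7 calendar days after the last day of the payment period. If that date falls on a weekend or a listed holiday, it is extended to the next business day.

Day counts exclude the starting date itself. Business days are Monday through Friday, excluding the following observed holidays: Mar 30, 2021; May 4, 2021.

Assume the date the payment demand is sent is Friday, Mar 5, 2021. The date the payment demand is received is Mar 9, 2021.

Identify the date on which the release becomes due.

Apr 15, 2021

The last day of the payment period: Mar 9, 2021 + 30 days = Apr 8, 2021.
The date on which the release becomes due: Apr 8, 2021 + 7 days = Apr 15, 2021. Apr 15, 2021 is a Thursday and is not a listed holiday, so no roll-forward applies.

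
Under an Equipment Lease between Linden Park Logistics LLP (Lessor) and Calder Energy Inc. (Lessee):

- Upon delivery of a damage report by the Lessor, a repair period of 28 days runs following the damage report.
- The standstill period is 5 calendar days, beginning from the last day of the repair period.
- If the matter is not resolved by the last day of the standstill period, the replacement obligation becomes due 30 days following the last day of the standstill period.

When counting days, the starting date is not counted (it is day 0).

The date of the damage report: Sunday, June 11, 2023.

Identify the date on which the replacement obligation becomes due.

August 13, 2023

Adding 28 calendar days to June 11, 2023 gives July 9, 2023, which is the last day of the repair period.
The last day of the standstill period: 5 calendar days after July 9, 2023 is July 14, 2023.
Adding 30 calendar days to July 14, 2023 gives August 13, 2023, which is the date on which the replacement obligation becomes due.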